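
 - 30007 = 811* ( - 37)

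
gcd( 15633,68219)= 1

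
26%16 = 10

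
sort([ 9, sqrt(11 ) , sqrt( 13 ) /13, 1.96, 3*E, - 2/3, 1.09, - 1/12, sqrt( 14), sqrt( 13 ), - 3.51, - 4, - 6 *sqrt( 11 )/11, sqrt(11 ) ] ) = [ - 4, - 3.51,-6* sqrt( 11 )/11, - 2/3, - 1/12, sqrt( 13)/13, 1.09, 1.96 , sqrt( 11 ), sqrt(11) , sqrt(13), sqrt( 14 ), 3*E, 9]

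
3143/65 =48 + 23/65   =  48.35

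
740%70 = 40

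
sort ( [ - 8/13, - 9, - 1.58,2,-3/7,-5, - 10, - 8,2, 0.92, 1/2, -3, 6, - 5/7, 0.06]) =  [ - 10, - 9, - 8 , - 5, - 3, - 1.58, - 5/7,-8/13, - 3/7, 0.06 , 1/2 , 0.92, 2,  2,  6 ]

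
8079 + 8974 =17053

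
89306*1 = 89306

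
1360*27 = 36720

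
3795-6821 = -3026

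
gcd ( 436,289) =1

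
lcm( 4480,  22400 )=22400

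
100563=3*33521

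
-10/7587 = - 1+ 7577/7587 = - 0.00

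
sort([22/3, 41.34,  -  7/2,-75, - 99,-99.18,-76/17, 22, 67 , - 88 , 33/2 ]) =[ - 99.18,-99,-88, - 75,  -  76/17 , - 7/2,  22/3,  33/2, 22 , 41.34 , 67]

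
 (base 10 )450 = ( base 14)242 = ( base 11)37A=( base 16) 1C2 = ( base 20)12a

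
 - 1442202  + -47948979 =- 49391181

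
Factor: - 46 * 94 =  - 2^2* 23^1*47^1 = - 4324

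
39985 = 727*55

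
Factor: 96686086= 2^1 * 7^1*31^1*222779^1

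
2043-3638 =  - 1595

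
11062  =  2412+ 8650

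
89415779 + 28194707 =117610486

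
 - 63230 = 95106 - 158336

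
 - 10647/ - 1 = 10647/1  =  10647.00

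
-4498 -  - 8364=3866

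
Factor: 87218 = 2^1*43609^1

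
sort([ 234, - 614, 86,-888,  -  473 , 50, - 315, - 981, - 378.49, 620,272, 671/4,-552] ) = [  -  981, - 888, - 614,-552, - 473, - 378.49, -315, 50, 86 , 671/4, 234 , 272,620] 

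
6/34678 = 3/17339 = 0.00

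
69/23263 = 69/23263 = 0.00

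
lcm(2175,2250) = 65250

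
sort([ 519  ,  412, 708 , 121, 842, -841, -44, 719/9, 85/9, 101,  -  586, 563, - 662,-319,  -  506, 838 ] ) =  [ - 841, - 662, - 586,-506,-319, - 44,  85/9, 719/9, 101,121, 412,519, 563,708, 838, 842]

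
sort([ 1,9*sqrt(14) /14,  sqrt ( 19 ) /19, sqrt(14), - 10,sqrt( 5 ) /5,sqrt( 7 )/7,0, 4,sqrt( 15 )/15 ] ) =[ -10,0,sqrt ( 19) /19, sqrt( 15 )/15,sqrt( 7 ) /7,sqrt ( 5 )/5,1,9*sqrt(14)/14, sqrt(14),4 ]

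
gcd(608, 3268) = 76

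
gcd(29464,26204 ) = 4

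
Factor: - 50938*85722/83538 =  - 7997266/153 =- 2^1*3^( - 2 )*17^ (-1 )*157^1*25469^1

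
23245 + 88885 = 112130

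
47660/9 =5295 + 5/9= 5295.56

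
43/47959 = 43/47959  =  0.00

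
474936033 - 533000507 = - 58064474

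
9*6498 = 58482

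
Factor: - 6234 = -2^1*3^1*1039^1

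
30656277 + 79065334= 109721611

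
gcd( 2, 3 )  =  1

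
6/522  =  1/87 = 0.01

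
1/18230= 1/18230  =  0.00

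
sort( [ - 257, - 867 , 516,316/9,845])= [ - 867, - 257, 316/9,516,845 ] 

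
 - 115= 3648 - 3763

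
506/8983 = 506/8983 = 0.06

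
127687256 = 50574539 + 77112717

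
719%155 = 99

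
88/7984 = 11/998 = 0.01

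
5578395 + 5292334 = 10870729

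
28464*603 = 17163792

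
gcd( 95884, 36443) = 1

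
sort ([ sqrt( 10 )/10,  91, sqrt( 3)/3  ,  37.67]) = [ sqrt(10) /10 , sqrt( 3 )/3, 37.67,  91]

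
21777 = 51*427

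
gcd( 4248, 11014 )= 2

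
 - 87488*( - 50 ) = 4374400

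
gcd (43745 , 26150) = 5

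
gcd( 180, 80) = 20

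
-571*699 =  - 399129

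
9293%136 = 45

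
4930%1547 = 289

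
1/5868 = 1/5868 = 0.00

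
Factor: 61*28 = 2^2*7^1 * 61^1 = 1708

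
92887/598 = 155 + 197/598=155.33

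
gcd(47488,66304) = 896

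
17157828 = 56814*302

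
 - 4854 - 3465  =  -8319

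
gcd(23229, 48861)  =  801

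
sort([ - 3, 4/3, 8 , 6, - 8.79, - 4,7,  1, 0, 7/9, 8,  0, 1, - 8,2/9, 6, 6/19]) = [ - 8.79, - 8, - 4 ,  -  3,0,0, 2/9, 6/19, 7/9,1,1 , 4/3, 6,6, 7, 8,  8] 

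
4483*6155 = 27592865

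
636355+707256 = 1343611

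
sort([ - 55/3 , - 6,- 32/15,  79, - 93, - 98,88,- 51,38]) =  [ - 98, - 93, - 51, - 55/3,-6,-32/15,38, 79,88] 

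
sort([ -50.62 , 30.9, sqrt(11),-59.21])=[-59.21, - 50.62, sqrt (11 ), 30.9]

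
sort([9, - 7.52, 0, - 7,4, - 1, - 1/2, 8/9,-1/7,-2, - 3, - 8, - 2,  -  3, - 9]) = [ - 9, - 8,- 7.52, - 7, - 3,- 3, - 2, - 2,- 1, - 1/2, - 1/7, 0 , 8/9,4,9]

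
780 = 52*15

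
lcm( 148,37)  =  148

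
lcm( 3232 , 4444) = 35552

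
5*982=4910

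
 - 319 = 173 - 492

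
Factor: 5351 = 5351^1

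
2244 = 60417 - 58173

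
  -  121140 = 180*(-673 ) 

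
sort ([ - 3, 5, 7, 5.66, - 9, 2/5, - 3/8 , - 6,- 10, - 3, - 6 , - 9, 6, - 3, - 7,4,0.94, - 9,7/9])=[ - 10, - 9, - 9, - 9, - 7, - 6, -6,-3, - 3,-3, - 3/8,2/5,7/9,0.94, 4,5,5.66,6,7 ] 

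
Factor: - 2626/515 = - 2^1*5^( - 1)*13^1*101^1*103^(-1 )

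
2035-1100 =935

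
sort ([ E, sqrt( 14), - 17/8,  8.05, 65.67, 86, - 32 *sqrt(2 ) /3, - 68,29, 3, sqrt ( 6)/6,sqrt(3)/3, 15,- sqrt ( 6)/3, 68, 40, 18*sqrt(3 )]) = [ - 68, - 32*sqrt( 2) /3, - 17/8, - sqrt ( 6 )/3, sqrt(6 )/6, sqrt( 3 )/3,  E, 3, sqrt(14), 8.05,15, 29, 18 * sqrt (3), 40, 65.67 , 68, 86]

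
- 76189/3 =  - 25397 + 2/3 = -25396.33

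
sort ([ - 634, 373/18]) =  [-634,373/18 ] 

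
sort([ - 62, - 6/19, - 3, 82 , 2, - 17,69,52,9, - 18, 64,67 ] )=[  -  62 , - 18, - 17, - 3, - 6/19, 2, 9 , 52 , 64,67, 69,  82]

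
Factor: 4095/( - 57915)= - 3^( - 2)* 7^1*11^ ( - 1) = -7/99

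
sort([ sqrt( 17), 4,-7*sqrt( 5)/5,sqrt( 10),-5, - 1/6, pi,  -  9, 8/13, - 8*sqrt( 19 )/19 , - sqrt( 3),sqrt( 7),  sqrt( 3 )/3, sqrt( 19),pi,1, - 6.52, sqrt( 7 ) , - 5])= [ - 9 , - 6.52 , - 5, - 5,- 7*sqrt(5 ) /5, - 8*sqrt( 19 ) /19 , - sqrt( 3), - 1/6,  sqrt( 3) /3,8/13 , 1,sqrt( 7), sqrt( 7 ),pi, pi,sqrt ( 10 ),4,sqrt( 17 ), sqrt( 19)]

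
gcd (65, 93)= 1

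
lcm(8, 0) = 0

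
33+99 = 132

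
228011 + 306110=534121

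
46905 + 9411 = 56316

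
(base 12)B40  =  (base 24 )2k0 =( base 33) 1gf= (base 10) 1632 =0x660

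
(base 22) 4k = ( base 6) 300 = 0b1101100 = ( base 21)53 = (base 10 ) 108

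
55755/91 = 612 + 9/13  =  612.69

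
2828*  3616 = 10226048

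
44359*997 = 44225923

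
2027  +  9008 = 11035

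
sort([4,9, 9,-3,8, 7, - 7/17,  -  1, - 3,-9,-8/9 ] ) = [ - 9, - 3, - 3,  -  1 ,-8/9,-7/17,4,7,8,9,9]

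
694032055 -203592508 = 490439547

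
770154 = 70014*11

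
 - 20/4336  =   - 5/1084 = -0.00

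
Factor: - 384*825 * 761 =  - 2^7*3^2*5^2*11^1 * 761^1 = - 241084800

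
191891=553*347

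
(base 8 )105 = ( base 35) 1y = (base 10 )69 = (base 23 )30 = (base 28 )2d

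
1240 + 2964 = 4204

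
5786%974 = 916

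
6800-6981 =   -  181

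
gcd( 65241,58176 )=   9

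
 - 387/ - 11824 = 387/11824 =0.03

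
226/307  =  226/307=0.74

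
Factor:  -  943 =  - 23^1*41^1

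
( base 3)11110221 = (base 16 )cc1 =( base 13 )1642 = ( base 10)3265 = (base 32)361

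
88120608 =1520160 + 86600448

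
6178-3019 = 3159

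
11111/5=2222+1/5  =  2222.20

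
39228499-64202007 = - 24973508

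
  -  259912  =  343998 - 603910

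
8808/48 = 183 + 1/2 = 183.50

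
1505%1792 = 1505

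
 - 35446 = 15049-50495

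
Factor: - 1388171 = - 1388171^1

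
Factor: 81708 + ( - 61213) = 20495 = 5^1*4099^1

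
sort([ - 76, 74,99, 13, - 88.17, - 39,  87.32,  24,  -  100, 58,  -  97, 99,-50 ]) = [ - 100 ,-97, - 88.17,-76, - 50, - 39, 13, 24,58, 74, 87.32, 99,99 ] 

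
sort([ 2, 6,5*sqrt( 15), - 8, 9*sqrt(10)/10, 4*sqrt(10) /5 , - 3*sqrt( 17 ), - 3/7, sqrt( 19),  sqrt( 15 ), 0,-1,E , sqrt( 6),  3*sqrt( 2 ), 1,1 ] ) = [ - 3*sqrt(17 ),-8,-1,-3/7,0 , 1,1,  2 , sqrt( 6),4*sqrt( 10) /5, E,  9*sqrt( 10)/10, sqrt(15),  3*sqrt(2) , sqrt( 19 ), 6 , 5*sqrt( 15) ]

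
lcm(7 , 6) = 42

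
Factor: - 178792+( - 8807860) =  - 8986652  =  - 2^2*23^2*31^1*137^1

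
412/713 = 412/713 = 0.58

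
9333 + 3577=12910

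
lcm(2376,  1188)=2376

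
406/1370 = 203/685=0.30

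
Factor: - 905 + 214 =-691^1 = -691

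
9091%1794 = 121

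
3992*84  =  335328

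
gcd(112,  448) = 112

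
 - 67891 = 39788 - 107679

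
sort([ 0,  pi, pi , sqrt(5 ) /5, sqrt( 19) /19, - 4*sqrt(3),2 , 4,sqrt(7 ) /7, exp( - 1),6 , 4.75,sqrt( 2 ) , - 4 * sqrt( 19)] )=[ -4 * sqrt(19), - 4* sqrt ( 3),0,sqrt(19) /19 , exp( - 1),sqrt(7) /7,sqrt(5)/5 , sqrt( 2), 2, pi , pi,4, 4.75,6 ]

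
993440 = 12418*80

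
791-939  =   - 148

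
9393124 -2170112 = 7223012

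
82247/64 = 82247/64 = 1285.11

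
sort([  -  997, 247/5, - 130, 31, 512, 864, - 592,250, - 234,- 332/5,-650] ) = [ - 997,  -  650, - 592, - 234, - 130, - 332/5, 31,247/5, 250, 512, 864 ]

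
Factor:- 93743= - 13^1 * 7211^1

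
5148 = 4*1287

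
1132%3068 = 1132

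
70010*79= 5530790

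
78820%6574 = 6506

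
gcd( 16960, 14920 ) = 40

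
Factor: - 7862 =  - 2^1*3931^1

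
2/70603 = 2/70603 = 0.00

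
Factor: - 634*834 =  - 528756 = - 2^2 * 3^1*139^1*317^1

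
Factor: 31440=2^4*3^1 * 5^1*131^1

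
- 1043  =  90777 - 91820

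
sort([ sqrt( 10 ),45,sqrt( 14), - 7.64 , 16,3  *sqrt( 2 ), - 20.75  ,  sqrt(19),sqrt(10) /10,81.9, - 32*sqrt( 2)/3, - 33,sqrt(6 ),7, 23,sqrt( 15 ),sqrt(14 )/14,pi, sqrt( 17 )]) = [  -  33 , - 20.75 ,  -  32*sqrt( 2)/3, - 7.64,sqrt(14)/14,sqrt( 10)/10,sqrt( 6), pi,sqrt( 10),sqrt(14 ),sqrt(15), sqrt( 17 ), 3*sqrt( 2),sqrt( 19 ) , 7 , 16,23,45,81.9 ] 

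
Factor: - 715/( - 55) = 13^1 = 13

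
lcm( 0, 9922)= 0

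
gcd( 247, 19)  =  19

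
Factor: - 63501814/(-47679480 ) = 2^ (-2 )*3^( - 2) * 5^( - 1) *29^( - 1)* 4567^( - 1)*31750907^1=31750907/23839740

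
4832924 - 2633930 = 2198994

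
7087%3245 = 597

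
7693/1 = 7693 = 7693.00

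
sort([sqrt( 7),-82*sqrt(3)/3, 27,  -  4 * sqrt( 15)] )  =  [  -  82*sqrt( 3)/3,-4*sqrt( 15),  sqrt(7 ), 27]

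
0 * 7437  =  0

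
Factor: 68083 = 103^1* 661^1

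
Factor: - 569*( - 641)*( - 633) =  - 3^1*211^1*569^1*641^1 = - 230873457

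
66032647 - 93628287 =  - 27595640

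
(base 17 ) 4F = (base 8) 123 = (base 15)58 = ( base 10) 83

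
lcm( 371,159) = 1113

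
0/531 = 0 = 0.00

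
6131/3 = 6131/3  =  2043.67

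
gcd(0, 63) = 63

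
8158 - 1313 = 6845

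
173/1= 173 = 173.00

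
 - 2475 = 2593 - 5068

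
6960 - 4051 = 2909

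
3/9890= 3/9890 = 0.00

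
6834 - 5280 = 1554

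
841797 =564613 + 277184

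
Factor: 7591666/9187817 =2^1 * 347^1 * 619^( - 1)*10939^1*14843^( - 1)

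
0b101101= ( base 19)27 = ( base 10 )45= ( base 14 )33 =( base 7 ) 63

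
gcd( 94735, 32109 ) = 1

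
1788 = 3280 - 1492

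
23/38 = 23/38 = 0.61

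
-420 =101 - 521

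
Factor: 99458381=11^1*17^1*531863^1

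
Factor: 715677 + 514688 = 1230365 = 5^1*246073^1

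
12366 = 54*229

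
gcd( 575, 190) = 5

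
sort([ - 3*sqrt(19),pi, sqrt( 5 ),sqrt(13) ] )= [ - 3*sqrt(19 ),sqrt(5 ) , pi , sqrt(  13)] 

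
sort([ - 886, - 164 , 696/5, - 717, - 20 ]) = [ - 886, - 717 , - 164, - 20, 696/5 ] 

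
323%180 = 143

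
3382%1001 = 379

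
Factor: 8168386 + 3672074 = 2^2*3^1*5^1 * 197341^1=11840460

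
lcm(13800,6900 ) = 13800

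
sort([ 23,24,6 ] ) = [ 6 , 23,  24 ]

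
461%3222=461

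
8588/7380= 2147/1845 = 1.16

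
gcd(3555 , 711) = 711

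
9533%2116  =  1069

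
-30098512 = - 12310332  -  17788180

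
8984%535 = 424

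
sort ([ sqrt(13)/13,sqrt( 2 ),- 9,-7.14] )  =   [ - 9, - 7.14,sqrt (13 ) /13,sqrt( 2 ) ]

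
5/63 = 5/63 = 0.08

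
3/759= 1/253 = 0.00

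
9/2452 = 9/2452 = 0.00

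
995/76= 13 + 7/76 = 13.09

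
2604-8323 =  - 5719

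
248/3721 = 248/3721 = 0.07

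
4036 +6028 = 10064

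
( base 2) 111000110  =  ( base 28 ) g6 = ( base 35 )CY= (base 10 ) 454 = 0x1c6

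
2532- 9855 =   -  7323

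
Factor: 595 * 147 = 3^1 *5^1*7^3*17^1  =  87465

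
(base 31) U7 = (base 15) 427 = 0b1110101001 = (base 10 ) 937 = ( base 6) 4201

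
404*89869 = 36307076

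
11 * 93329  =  1026619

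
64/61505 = 64/61505= 0.00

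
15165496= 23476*646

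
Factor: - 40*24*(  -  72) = 2^9*3^3*5^1 = 69120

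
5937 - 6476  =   - 539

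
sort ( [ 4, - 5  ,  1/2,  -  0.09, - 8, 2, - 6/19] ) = [ - 8 , - 5,-6/19,-0.09,1/2,2, 4] 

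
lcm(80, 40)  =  80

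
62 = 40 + 22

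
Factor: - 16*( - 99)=1584  =  2^4 *3^2*11^1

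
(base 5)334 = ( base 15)64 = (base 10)94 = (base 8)136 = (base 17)59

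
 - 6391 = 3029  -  9420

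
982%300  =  82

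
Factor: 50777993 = 7^1*71^2*1439^1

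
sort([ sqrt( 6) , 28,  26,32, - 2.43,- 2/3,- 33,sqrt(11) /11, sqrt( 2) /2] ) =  [-33, - 2.43, - 2/3,sqrt( 11 )/11, sqrt( 2)/2, sqrt( 6),26,28, 32 ]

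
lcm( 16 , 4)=16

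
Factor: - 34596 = -2^2 *3^2*31^2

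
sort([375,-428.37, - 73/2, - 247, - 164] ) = [-428.37, - 247 ,-164, - 73/2,375]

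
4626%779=731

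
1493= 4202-2709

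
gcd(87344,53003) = 1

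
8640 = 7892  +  748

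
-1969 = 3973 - 5942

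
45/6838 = 45/6838 = 0.01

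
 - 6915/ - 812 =8 + 419/812 = 8.52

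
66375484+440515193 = 506890677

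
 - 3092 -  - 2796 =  - 296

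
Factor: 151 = 151^1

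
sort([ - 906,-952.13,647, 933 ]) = [ - 952.13, - 906, 647,933]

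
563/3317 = 563/3317 = 0.17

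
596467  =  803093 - 206626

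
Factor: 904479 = 3^1* 301493^1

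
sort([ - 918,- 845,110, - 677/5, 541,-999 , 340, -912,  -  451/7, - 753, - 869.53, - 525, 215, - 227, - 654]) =[ - 999, - 918,- 912, - 869.53, - 845, - 753,  -  654, - 525 ,-227, - 677/5, - 451/7,110, 215, 340,  541] 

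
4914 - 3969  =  945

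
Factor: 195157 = 195157^1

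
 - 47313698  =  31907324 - 79221022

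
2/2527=2/2527 =0.00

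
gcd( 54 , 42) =6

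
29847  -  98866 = -69019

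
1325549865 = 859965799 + 465584066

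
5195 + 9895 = 15090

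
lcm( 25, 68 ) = 1700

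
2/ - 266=-1/133 = -0.01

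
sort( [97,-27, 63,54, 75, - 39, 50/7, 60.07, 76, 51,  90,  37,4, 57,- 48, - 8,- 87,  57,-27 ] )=[ - 87, - 48, - 39, - 27, - 27, - 8, 4, 50/7, 37, 51, 54, 57, 57,  60.07,63, 75, 76, 90,97] 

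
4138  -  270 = 3868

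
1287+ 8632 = 9919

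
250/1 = 250 = 250.00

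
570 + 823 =1393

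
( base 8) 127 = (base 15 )5c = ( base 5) 322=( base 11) 7a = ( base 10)87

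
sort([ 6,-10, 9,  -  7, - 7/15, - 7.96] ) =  [ - 10,- 7.96,  -  7, - 7/15,6,9]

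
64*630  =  40320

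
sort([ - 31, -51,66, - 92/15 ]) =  [ - 51,-31, - 92/15,66]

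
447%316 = 131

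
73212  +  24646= 97858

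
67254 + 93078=160332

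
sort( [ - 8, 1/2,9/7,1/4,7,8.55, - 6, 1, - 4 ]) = [ - 8,-6, - 4, 1/4, 1/2,1,9/7, 7,8.55]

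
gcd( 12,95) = 1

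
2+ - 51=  - 49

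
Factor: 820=2^2*5^1*41^1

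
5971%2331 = 1309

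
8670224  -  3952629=4717595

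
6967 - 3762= 3205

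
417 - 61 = 356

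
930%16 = 2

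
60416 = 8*7552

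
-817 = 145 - 962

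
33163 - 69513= -36350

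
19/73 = 19/73 = 0.26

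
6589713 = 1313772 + 5275941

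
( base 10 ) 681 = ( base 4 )22221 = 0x2A9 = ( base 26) 105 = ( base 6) 3053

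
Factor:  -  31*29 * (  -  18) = 2^1*3^2*29^1 * 31^1  =  16182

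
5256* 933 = 4903848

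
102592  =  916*112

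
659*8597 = 5665423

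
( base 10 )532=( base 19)190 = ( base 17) 1E5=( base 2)1000010100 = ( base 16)214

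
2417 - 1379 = 1038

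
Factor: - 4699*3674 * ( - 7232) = 124854159232 = 2^7*11^1*37^1*113^1 *127^1*167^1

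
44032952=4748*9274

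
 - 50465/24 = - 50465/24 = - 2102.71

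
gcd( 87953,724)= 1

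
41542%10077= 1234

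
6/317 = 6/317 = 0.02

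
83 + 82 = 165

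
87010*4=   348040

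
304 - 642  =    -  338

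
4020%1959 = 102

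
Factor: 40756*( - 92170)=- 3756480520 = - 2^3*5^1* 13^1*23^1*443^1 *709^1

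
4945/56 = 88 + 17/56 = 88.30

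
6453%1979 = 516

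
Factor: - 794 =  - 2^1*397^1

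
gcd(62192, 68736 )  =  16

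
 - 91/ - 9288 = 91/9288 = 0.01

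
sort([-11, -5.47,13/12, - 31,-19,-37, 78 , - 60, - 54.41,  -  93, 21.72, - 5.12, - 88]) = [ - 93, - 88, - 60 , - 54.41 ,-37, - 31, - 19,-11 ,-5.47, - 5.12,13/12, 21.72,  78]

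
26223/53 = 26223/53=494.77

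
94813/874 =108 + 421/874 = 108.48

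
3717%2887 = 830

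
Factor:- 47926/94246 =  - 23963/47123= - 31^1*773^1 *47123^(-1)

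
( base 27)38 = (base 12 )75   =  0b1011001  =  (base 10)89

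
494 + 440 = 934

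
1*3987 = 3987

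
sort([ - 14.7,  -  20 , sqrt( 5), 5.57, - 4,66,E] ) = [ - 20, - 14.7, - 4, sqrt ( 5),E,5.57, 66] 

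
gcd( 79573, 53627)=1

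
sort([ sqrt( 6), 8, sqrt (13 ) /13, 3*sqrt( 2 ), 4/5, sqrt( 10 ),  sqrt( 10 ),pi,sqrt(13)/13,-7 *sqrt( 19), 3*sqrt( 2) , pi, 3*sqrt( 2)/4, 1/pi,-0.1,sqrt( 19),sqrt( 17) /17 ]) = [ - 7*sqrt(19 ),-0.1, sqrt( 17 ) /17, sqrt( 13 ) /13,sqrt( 13)/13, 1/pi , 4/5, 3*sqrt( 2 ) /4,sqrt( 6), pi, pi, sqrt (10),sqrt( 10), 3 * sqrt( 2), 3*sqrt(2), sqrt( 19), 8] 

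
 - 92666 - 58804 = -151470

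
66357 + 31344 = 97701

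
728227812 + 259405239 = 987633051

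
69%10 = 9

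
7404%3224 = 956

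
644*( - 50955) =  - 32815020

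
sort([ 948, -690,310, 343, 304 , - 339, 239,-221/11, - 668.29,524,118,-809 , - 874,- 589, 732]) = [-874,-809,-690, - 668.29,  -  589, - 339 ,  -  221/11, 118,239,304  ,  310,  343,524, 732, 948]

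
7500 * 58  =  435000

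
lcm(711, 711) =711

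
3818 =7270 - 3452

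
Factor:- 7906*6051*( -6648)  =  318035041488 = 2^4*3^2*59^1*67^1*277^1*2017^1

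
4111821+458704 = 4570525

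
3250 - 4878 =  - 1628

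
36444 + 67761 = 104205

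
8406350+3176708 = 11583058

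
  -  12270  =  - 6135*2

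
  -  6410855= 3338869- 9749724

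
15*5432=81480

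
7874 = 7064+810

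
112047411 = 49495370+62552041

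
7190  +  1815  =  9005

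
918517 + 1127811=2046328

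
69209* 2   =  138418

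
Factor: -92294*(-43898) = 2^2*47^1*467^1*46147^1 = 4051522012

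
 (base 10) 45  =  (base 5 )140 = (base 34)1B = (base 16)2d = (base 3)1200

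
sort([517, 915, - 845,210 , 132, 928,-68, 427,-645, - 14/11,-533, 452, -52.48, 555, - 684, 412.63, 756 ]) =[ - 845, - 684, - 645, - 533, - 68, - 52.48, - 14/11 , 132, 210, 412.63,427, 452,  517,  555, 756, 915, 928 ]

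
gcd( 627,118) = 1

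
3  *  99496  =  298488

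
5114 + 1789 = 6903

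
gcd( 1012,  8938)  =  2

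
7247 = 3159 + 4088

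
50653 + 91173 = 141826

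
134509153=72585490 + 61923663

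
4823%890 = 373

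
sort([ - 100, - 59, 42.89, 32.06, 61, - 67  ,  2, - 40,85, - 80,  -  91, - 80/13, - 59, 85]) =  [ - 100, - 91, - 80, -67, - 59, - 59, - 40,-80/13, 2,32.06,  42.89, 61, 85,  85]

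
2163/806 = 2163/806 = 2.68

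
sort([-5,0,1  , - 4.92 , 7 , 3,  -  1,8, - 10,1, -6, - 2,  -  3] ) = [ - 10,-6, - 5,-4.92,-3,-2, - 1,0 , 1, 1, 3, 7, 8]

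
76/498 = 38/249 = 0.15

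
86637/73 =86637/73=1186.81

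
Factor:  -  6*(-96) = 2^6*3^2 = 576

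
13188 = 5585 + 7603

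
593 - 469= 124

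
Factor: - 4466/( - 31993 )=2^1 *7^1 * 11^1 * 13^( - 1 )*23^(-1 ) *29^1*107^( - 1 )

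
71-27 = 44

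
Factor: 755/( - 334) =  -  2^( - 1 )*5^1 * 151^1  *  167^( - 1)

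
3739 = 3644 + 95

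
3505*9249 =32417745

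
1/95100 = 1/95100  =  0.00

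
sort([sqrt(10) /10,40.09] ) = [ sqrt ( 10 ) /10,40.09]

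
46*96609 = 4444014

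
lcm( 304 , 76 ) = 304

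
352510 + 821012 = 1173522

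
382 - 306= 76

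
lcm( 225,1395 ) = 6975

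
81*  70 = 5670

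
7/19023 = 7/19023 = 0.00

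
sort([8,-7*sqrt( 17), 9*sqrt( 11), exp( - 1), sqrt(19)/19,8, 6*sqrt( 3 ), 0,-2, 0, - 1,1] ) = [ - 7*sqrt( 17 ),- 2, - 1 , 0, 0, sqrt(19)/19, exp(- 1 ),1, 8, 8, 6*sqrt( 3 ),9*sqrt(11 )]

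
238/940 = 119/470 = 0.25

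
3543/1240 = 2 + 1063/1240=2.86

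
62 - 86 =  - 24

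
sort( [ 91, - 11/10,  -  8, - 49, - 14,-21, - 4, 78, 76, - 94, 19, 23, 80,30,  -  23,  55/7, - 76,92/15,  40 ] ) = [ - 94, -76, - 49, -23, - 21, - 14, - 8 , - 4,  -  11/10,  92/15, 55/7, 19,  23,30, 40,76,78, 80, 91]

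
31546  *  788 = 24858248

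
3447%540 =207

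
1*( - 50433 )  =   - 50433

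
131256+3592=134848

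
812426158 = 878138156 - 65711998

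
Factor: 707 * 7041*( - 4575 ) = -3^2*5^2*7^1*61^1*101^1*2347^1 = - 22774290525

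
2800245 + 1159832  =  3960077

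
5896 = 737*8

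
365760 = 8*45720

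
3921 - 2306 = 1615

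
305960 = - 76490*( - 4) 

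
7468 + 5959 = 13427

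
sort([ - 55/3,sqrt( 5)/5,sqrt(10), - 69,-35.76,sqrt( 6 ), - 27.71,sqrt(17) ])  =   [ - 69, - 35.76 , - 27.71, - 55/3, sqrt( 5 ) /5, sqrt( 6 ), sqrt(10), sqrt (17 )] 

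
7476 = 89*84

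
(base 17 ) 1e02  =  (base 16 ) 2301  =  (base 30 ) 9sl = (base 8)21401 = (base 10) 8961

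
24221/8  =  3027+5/8 =3027.62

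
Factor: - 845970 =  -  2^1*3^1 * 5^1 * 163^1*173^1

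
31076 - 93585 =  - 62509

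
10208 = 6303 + 3905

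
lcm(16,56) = 112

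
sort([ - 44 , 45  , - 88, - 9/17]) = [ - 88 , - 44, - 9/17, 45]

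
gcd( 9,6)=3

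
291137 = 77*3781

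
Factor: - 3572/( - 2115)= 2^2*3^(-2 )*5^( - 1) * 19^1 = 76/45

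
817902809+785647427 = 1603550236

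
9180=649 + 8531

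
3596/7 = 513 + 5/7 = 513.71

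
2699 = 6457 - 3758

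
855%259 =78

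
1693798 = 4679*362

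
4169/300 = 4169/300  =  13.90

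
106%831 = 106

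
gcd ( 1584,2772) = 396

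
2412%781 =69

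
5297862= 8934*593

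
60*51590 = 3095400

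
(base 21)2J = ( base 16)3D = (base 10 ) 61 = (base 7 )115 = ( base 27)27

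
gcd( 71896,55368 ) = 8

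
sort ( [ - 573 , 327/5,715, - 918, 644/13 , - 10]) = [ - 918, - 573 , - 10, 644/13 , 327/5, 715] 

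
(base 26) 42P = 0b101011011101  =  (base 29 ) 38q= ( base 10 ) 2781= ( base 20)6J1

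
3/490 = 3/490 = 0.01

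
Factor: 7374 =2^1*3^1 * 1229^1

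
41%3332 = 41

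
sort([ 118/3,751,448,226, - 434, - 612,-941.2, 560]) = [ - 941.2, - 612,-434,  118/3 , 226, 448,560, 751]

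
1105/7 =1105/7 = 157.86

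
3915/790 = 4+151/158 = 4.96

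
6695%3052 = 591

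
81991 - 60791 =21200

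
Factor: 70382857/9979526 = 2^(- 1 )*43^( - 1)*116041^( - 1)*70382857^1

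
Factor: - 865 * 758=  - 2^1*5^1*173^1*379^1 = -655670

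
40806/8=20403/4 = 5100.75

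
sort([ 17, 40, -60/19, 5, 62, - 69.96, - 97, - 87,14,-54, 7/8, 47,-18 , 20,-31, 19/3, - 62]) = [ - 97, - 87,-69.96, - 62,-54, - 31, - 18, - 60/19, 7/8, 5, 19/3, 14,17, 20,40 , 47, 62]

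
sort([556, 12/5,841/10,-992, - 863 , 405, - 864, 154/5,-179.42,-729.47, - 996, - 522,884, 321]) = [ - 996, - 992, - 864,-863, -729.47,-522, - 179.42,12/5, 154/5, 841/10  ,  321, 405, 556, 884]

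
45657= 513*89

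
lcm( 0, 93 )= 0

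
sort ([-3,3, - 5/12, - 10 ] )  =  [ - 10, - 3, - 5/12, 3 ] 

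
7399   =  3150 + 4249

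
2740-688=2052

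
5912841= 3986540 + 1926301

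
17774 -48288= - 30514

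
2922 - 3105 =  - 183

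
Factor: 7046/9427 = 2^1*11^( - 1 )*13^1*271^1*857^( - 1) 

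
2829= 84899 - 82070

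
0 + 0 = 0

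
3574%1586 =402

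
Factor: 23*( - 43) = -23^1*43^1 = - 989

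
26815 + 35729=62544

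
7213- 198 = 7015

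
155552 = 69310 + 86242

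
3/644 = 3/644 = 0.00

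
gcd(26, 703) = 1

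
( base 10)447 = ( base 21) 106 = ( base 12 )313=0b110111111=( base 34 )D5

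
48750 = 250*195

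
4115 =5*823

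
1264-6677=  -  5413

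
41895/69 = 13965/23 = 607.17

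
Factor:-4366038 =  -2^1*3^1*727673^1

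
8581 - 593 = 7988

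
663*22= 14586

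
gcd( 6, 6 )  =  6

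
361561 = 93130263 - 92768702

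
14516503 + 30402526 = 44919029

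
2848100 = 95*29980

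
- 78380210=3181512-81561722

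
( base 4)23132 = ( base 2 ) 1011011110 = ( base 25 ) 149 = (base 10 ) 734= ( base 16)2DE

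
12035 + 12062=24097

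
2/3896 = 1/1948 = 0.00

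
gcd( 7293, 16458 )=39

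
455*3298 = 1500590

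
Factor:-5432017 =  - 5432017^1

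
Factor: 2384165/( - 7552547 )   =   - 5^1*7^1*17^1 *179^(-1)*4007^1 * 42193^( - 1 )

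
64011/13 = 64011/13= 4923.92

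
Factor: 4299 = 3^1 * 1433^1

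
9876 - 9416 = 460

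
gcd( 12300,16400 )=4100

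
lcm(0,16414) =0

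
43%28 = 15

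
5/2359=5/2359  =  0.00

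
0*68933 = 0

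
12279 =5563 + 6716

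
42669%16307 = 10055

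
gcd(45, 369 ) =9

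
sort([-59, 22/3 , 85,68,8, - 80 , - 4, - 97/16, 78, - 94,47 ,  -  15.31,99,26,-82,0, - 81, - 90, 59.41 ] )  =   [  -  94, - 90 , - 82, - 81,  -  80, - 59,-15.31, - 97/16, - 4, 0,22/3 , 8,26, 47,59.41,68, 78, 85, 99]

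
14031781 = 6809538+7222243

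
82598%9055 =1103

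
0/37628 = 0  =  0.00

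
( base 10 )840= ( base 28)120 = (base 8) 1510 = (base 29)ss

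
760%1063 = 760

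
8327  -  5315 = 3012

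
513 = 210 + 303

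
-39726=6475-46201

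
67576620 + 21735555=89312175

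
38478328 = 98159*392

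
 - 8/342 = -4/171  =  - 0.02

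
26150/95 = 275  +  5/19 = 275.26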